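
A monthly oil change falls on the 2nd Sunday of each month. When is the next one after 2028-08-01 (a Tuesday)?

August 2028 starts on a Tuesday; its first Sunday is the 6th, so the 2nd Sunday is the 13th — 2028-08-13.
2028-08-13 is after 2028-08-01, so that is the next one.

2028-08-13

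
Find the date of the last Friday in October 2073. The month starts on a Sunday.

27 October 2073

October 2073 begins on a Sunday, so the first Friday is October 6 (5 days later).
October 2073 has 31 days. Adding weeks: 6, 13, 20, 27 — the last one ≤ 31 is the 27th.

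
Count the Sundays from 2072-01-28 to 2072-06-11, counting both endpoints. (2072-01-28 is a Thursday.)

2072-01-28 is a Thursday; the first Sunday on or after it is 2072-01-31 (3 days later).
From 2072-01-31 to 2072-06-11: 0 + 29 + 31 + 30 + 31 + 11 = 132 days (rest of January, February, March, April, May, June).
132 ÷ 7 = 18 full weeks with remainder 6, so 18 more Sundays after the first → 19.

19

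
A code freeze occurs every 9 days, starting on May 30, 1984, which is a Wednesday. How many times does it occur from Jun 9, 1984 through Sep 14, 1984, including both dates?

10

Occurrences land 9·i days after May 30, 1984 for i = 0, 1, 2, …
Jun 9, 1984 is 10 days after the start; 10 ÷ 9 = 1 remainder 1; since the remainder is 1, round up to i = 2. First occurrence in the window: #3 on Jun 17, 1984 (2×9 = 18 days in).
Sep 14, 1984 is 107 days after the start; 107 ÷ 9 = 11 remainder 8. Last occurrence in the window: #12 on Sep 6, 1984.
Occurrences #3 through #12: 10 in total.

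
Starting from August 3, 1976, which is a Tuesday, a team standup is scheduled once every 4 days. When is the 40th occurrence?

January 6, 1977

The 40th occurrence is 39 intervals after the first: 39 × 4 = 156 days after August 3, 1976.
August has 31 days — 28 days to the end of August leaves 128.
September has 30 days (98 left).
October has 31 days (67 left).
November has 30 days (37 left).
December has 31 days (6 left).
6 days into January → January 6, 1977.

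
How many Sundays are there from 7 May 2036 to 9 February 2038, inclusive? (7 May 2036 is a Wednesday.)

92

7 May 2036 is a Wednesday; the first Sunday on or after it is 11 May 2036 (4 days later).
From 11 May 2036 to 9 February 2038: 234 + 365 + 40 = 639 days (rest of 2036, 2037, to 9 February 2038 in 2038).
639 ÷ 7 = 91 full weeks with remainder 2, so 91 more Sundays after the first → 92.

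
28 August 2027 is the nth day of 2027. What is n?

Days in months before August: 31 + 28 + 31 + 30 + 31 + 30 + 31 = 212.
Plus 28 days into August → day 240.

240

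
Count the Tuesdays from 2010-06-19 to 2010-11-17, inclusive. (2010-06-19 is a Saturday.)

2010-06-19 is a Saturday; the first Tuesday on or after it is 2010-06-22 (3 days later).
From 2010-06-22 to 2010-11-17: 8 + 31 + 31 + 30 + 31 + 17 = 148 days (rest of June, July, August, September, October, November).
148 ÷ 7 = 21 full weeks with remainder 1, so 21 more Tuesdays after the first → 22.

22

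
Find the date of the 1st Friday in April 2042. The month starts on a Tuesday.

4 April 2042

April 2042 begins on a Tuesday, so the first Friday is April 4 (3 days later).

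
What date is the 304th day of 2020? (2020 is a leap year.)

January has 31 days (304 − 31 = 273 remain).
February has 29 days (273 − 29 = 244 remain).
March has 31 days (244 − 31 = 213 remain).
April has 30 days (213 − 30 = 183 remain).
May has 31 days (183 − 31 = 152 remain).
June has 30 days (152 − 30 = 122 remain).
July has 31 days (122 − 31 = 91 remain).
August has 31 days (91 − 31 = 60 remain).
September has 30 days (60 − 30 = 30 remain).
30 into October → October 30.

30 October 2020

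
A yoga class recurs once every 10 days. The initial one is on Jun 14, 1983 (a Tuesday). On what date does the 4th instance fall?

The 4th occurrence is 3 intervals after the first: 3 × 10 = 30 days after Jun 14, 1983.
Jun has 30 days — 16 days to the end of Jun leaves 14.
14 days into Jul → Jul 14, 1983.

Jul 14, 1983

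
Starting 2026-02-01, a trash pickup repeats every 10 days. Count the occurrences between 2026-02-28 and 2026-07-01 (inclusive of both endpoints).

Occurrences land 10·i days after 2026-02-01 for i = 0, 1, 2, …
2026-02-28 is 27 days after the start; 27 ÷ 10 = 2 remainder 7; since the remainder is 7, round up to i = 3. First occurrence in the window: #4 on 2026-03-03 (3×10 = 30 days in).
2026-07-01 is 150 days after the start; 150 ÷ 10 = 15 remainder 0. Last occurrence in the window: #16 on 2026-07-01.
Occurrences #4 through #16: 13 in total.

13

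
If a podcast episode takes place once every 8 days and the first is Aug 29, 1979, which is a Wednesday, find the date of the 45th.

Aug 15, 1980

The 45th occurrence is 44 intervals after the first: 44 × 8 = 352 days after Aug 29, 1979.
Aug has 31 days — 2 days to the end of Aug leaves 350.
Sep has 30 days (320 left).
Oct has 31 days (289 left).
Nov has 30 days (259 left).
Dec has 31 days (228 left).
Jan has 31 days (197 left).
Feb has 29 days (168 left).
Mar has 31 days (137 left).
Apr has 30 days (107 left).
May has 31 days (76 left).
Jun has 30 days (46 left).
Jul has 31 days (15 left).
15 days into Aug → Aug 15, 1980.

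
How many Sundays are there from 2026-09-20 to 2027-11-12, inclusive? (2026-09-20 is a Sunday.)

2026-09-20 is a Sunday; the first Sunday on or after it is 2026-09-20.
From 2026-09-20 to 2027-11-12: 102 + 316 = 418 days (rest of 2026, to 2027-11-12 in 2027).
418 ÷ 7 = 59 full weeks with remainder 5, so 59 more Sundays after the first → 60.

60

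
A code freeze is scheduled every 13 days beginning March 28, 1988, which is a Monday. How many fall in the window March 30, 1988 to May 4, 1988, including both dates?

Occurrences land 13·i days after March 28, 1988 for i = 0, 1, 2, …
March 30, 1988 is 2 days after the start; 2 ÷ 13 = 0 remainder 2; since the remainder is 2, round up to i = 1. First occurrence in the window: #2 on April 10, 1988 (1×13 = 13 days in).
May 4, 1988 is 37 days after the start; 37 ÷ 13 = 2 remainder 11. Last occurrence in the window: #3 on April 23, 1988.
Occurrences #2 through #3: 2 in total.

2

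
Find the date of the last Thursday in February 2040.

February 23, 2040

The first Thursday of February 2040 is February 2.
February 2040 has 29 days. Adding weeks: 2, 9, 16, 23 — the last one ≤ 29 is the 23rd.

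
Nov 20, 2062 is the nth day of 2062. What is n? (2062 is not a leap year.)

Days in months before Nov: 31 + 28 + 31 + 30 + 31 + 30 + 31 + 31 + 30 + 31 = 304.
Plus 20 days into Nov → day 324.

324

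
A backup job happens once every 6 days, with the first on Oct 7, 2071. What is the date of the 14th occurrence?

The 14th occurrence is 13 intervals after the first: 13 × 6 = 78 days after Oct 7, 2071.
Oct has 31 days — 24 days to the end of Oct leaves 54.
Nov has 30 days (24 left).
24 days into Dec → Dec 24, 2071.

Dec 24, 2071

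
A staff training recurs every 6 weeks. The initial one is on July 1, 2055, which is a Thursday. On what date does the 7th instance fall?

March 9, 2056

The 7th occurrence is 6 intervals after the first: 6 × 42 = 252 days after July 1, 2055.
July has 31 days — 30 days to the end of July leaves 222.
August has 31 days (191 left).
September has 30 days (161 left).
October has 31 days (130 left).
November has 30 days (100 left).
December has 31 days (69 left).
January has 31 days (38 left).
February has 29 days (9 left).
9 days into March → March 9, 2056.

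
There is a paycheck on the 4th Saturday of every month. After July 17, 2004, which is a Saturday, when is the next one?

July 24, 2004

July 2004 starts on a Thursday; its first Saturday is the 3rd, so the 4th Saturday is the 24th — July 24, 2004.
July 24, 2004 is after July 17, 2004, so that is the next one.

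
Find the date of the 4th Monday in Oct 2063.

Oct 2063 begins on a Monday, so the first Monday is Oct 1.
The 4th Monday is 3 weeks later: 1 + 21 = 22.

Oct 22, 2063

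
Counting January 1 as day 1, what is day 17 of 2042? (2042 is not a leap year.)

17 January 2042

17 into January → January 17.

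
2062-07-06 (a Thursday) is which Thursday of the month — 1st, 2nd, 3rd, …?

1st

Day 6 falls in week ⌈6/7⌉ of the month.
Days 1–7 hold the 1st Thursday, 8–14 the 2nd, 15–21 the 3rd, 22–28 the 4th, 29–31 the 5th.
6 is in the range for the 1st.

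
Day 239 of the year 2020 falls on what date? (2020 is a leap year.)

Jan has 31 days (239 − 31 = 208 remain).
Feb has 29 days (208 − 29 = 179 remain).
Mar has 31 days (179 − 31 = 148 remain).
Apr has 30 days (148 − 30 = 118 remain).
May has 31 days (118 − 31 = 87 remain).
Jun has 30 days (87 − 30 = 57 remain).
Jul has 31 days (57 − 31 = 26 remain).
26 into Aug → Aug 26.

Aug 26, 2020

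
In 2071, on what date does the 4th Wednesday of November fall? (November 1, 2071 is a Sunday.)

November 2071 begins on a Sunday, so the first Wednesday is November 4 (3 days later).
The 4th Wednesday is 3 weeks later: 4 + 21 = 25.

November 25, 2071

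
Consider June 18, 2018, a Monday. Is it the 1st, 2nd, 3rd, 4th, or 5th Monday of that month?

3rd

Day 18 falls in week ⌈18/7⌉ of the month.
Days 1–7 hold the 1st Monday, 8–14 the 2nd, 15–21 the 3rd, 22–28 the 4th, 29–31 the 5th.
18 is in the range for the 3rd.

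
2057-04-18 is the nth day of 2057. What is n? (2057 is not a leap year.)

108

Days in months before April: 31 + 28 + 31 = 90.
Plus 18 days into April → day 108.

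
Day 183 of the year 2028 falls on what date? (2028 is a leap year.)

January has 31 days (183 − 31 = 152 remain).
February has 29 days (152 − 29 = 123 remain).
March has 31 days (123 − 31 = 92 remain).
April has 30 days (92 − 30 = 62 remain).
May has 31 days (62 − 31 = 31 remain).
June has 30 days (31 − 30 = 1 remain).
1 into July → July 1.

July 1, 2028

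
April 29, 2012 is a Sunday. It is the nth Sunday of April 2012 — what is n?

Day 29 falls in week ⌈29/7⌉ of the month.
Days 1–7 hold the 1st Sunday, 8–14 the 2nd, 15–21 the 3rd, 22–28 the 4th, 29–31 the 5th.
29 is in the range for the 5th.

5th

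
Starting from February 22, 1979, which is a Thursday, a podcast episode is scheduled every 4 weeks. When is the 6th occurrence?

July 12, 1979

The 6th occurrence is 5 intervals after the first: 5 × 28 = 140 days after February 22, 1979.
February has 28 days — 6 days to the end of February leaves 134.
March has 31 days (103 left).
April has 30 days (73 left).
May has 31 days (42 left).
June has 30 days (12 left).
12 days into July → July 12, 1979.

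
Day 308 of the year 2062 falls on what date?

4 November 2062

January has 31 days (308 − 31 = 277 remain).
February has 28 days (277 − 28 = 249 remain).
March has 31 days (249 − 31 = 218 remain).
April has 30 days (218 − 30 = 188 remain).
May has 31 days (188 − 31 = 157 remain).
June has 30 days (157 − 30 = 127 remain).
July has 31 days (127 − 31 = 96 remain).
August has 31 days (96 − 31 = 65 remain).
September has 30 days (65 − 30 = 35 remain).
October has 31 days (35 − 31 = 4 remain).
4 into November → November 4.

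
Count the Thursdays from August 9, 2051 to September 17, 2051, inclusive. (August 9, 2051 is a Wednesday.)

6

August 9, 2051 is a Wednesday; the first Thursday on or after it is August 10, 2051 (1 day later).
From August 10, 2051 to September 17, 2051: 21 + 17 = 38 days (rest of August, September).
38 ÷ 7 = 5 full weeks with remainder 3, so 5 more Thursdays after the first → 6.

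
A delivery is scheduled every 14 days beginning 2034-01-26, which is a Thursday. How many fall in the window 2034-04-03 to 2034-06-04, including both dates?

5

Occurrences land 14·i days after 2034-01-26 for i = 0, 1, 2, …
2034-04-03 is 67 days after the start; 67 ÷ 14 = 4 remainder 11; since the remainder is 11, round up to i = 5. First occurrence in the window: #6 on 2034-04-06 (5×14 = 70 days in).
2034-06-04 is 129 days after the start; 129 ÷ 14 = 9 remainder 3. Last occurrence in the window: #10 on 2034-06-01.
Occurrences #6 through #10: 5 in total.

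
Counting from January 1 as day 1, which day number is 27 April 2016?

118

Days in months before April: 31 + 29 + 31 = 91.
Plus 27 days into April → day 118.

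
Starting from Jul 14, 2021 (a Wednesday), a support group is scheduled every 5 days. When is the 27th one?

The 27th occurrence is 26 intervals after the first: 26 × 5 = 130 days after Jul 14, 2021.
Jul has 31 days — 17 days to the end of Jul leaves 113.
Aug has 31 days (82 left).
Sep has 30 days (52 left).
Oct has 31 days (21 left).
21 days into Nov → Nov 21, 2021.

Nov 21, 2021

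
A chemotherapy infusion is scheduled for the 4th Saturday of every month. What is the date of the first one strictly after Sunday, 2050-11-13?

November 2050 starts on a Tuesday; its first Saturday is the 5th, so the 4th Saturday is the 26th — 2050-11-26.
2050-11-26 is after 2050-11-13, so that is the next one.

2050-11-26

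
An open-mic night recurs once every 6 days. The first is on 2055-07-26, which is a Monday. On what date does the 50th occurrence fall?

The 50th occurrence is 49 intervals after the first: 49 × 6 = 294 days after 2055-07-26.
July has 31 days — 5 days to the end of July leaves 289.
August has 31 days (258 left).
September has 30 days (228 left).
October has 31 days (197 left).
November has 30 days (167 left).
December has 31 days (136 left).
January has 31 days (105 left).
February has 29 days (76 left).
March has 31 days (45 left).
April has 30 days (15 left).
15 days into May → 2056-05-15.

2056-05-15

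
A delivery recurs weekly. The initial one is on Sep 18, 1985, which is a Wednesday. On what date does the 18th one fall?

Jan 15, 1986

The 18th occurrence is 17 intervals after the first: 17 × 7 = 119 days after Sep 18, 1985.
Sep has 30 days — 12 days to the end of Sep leaves 107.
Oct has 31 days (76 left).
Nov has 30 days (46 left).
Dec has 31 days (15 left).
15 days into Jan → Jan 15, 1986.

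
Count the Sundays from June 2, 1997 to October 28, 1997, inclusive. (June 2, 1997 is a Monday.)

21

June 2, 1997 is a Monday; the first Sunday on or after it is June 8, 1997 (6 days later).
From June 8, 1997 to October 28, 1997: 22 + 31 + 31 + 30 + 28 = 142 days (rest of June, July, August, September, October).
142 ÷ 7 = 20 full weeks with remainder 2, so 20 more Sundays after the first → 21.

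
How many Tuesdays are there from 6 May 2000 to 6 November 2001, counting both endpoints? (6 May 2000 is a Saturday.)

6 May 2000 is a Saturday; the first Tuesday on or after it is 9 May 2000 (3 days later).
From 9 May 2000 to 6 November 2001: 236 + 310 = 546 days (rest of 2000, to 6 November 2001 in 2001).
546 ÷ 7 = 78 full weeks with remainder 0, so 78 more Tuesdays after the first → 79.

79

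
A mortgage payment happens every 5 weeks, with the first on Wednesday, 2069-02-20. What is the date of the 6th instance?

2069-08-14

The 6th occurrence is 5 intervals after the first: 5 × 35 = 175 days after 2069-02-20.
February has 28 days — 8 days to the end of February leaves 167.
March has 31 days (136 left).
April has 30 days (106 left).
May has 31 days (75 left).
June has 30 days (45 left).
July has 31 days (14 left).
14 days into August → 2069-08-14.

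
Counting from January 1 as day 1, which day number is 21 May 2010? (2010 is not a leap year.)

141

Days in months before May: 31 + 28 + 31 + 30 = 120.
Plus 21 days into May → day 141.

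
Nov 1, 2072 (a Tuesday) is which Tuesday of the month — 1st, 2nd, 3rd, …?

1st

Day 1 falls in week ⌈1/7⌉ of the month.
Days 1–7 hold the 1st Tuesday, 8–14 the 2nd, 15–21 the 3rd, 22–28 the 4th, 29–31 the 5th.
1 is in the range for the 1st.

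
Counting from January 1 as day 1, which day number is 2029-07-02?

Days in months before July: 31 + 28 + 31 + 30 + 31 + 30 = 181.
Plus 2 days into July → day 183.

183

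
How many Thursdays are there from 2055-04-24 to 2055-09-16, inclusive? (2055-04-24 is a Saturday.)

2055-04-24 is a Saturday; the first Thursday on or after it is 2055-04-29 (5 days later).
From 2055-04-29 to 2055-09-16: 1 + 31 + 30 + 31 + 31 + 16 = 140 days (rest of April, May, June, July, August, September).
140 ÷ 7 = 20 full weeks with remainder 0, so 20 more Thursdays after the first → 21.

21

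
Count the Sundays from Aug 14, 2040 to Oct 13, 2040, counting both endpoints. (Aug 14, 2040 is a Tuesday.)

8

Aug 14, 2040 is a Tuesday; the first Sunday on or after it is Aug 19, 2040 (5 days later).
From Aug 19, 2040 to Oct 13, 2040: 12 + 30 + 13 = 55 days (rest of Aug, Sep, Oct).
55 ÷ 7 = 7 full weeks with remainder 6, so 7 more Sundays after the first → 8.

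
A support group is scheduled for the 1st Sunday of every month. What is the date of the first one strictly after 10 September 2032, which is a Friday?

3 October 2032

September 2032 starts on a Wednesday, so its 1st Sunday is 5 September 2032 (4 days in).
That is not after 10 September 2032, so look at October 2032.
October 2032 starts on a Friday, so its 1st Sunday is 3 October 2032 (2 days in).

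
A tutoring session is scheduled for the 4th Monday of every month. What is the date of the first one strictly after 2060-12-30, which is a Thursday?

2061-01-24

December 2060 starts on a Wednesday; its first Monday is the 6th, so the 4th Monday is the 27th — 2060-12-27.
That is not after 2060-12-30, so look at January 2061.
January 2061 starts on a Saturday; its first Monday is the 3rd, so the 4th Monday is the 24th — 2061-01-24.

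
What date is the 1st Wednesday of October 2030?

October 2, 2030

October 2030 begins on a Tuesday, so the first Wednesday is October 2 (1 day later).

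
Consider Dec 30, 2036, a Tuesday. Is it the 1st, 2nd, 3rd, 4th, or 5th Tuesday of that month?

5th

Day 30 falls in week ⌈30/7⌉ of the month.
Days 1–7 hold the 1st Tuesday, 8–14 the 2nd, 15–21 the 3rd, 22–28 the 4th, 29–31 the 5th.
30 is in the range for the 5th.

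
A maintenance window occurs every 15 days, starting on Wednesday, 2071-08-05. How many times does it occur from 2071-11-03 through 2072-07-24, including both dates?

18

Occurrences land 15·i days after 2071-08-05 for i = 0, 1, 2, …
2071-11-03 is 90 days after the start; 90 ÷ 15 = 6 remainder 0. First occurrence in the window: #7 on 2071-11-03 (6×15 = 90 days in).
2072-07-24 is 354 days after the start; 354 ÷ 15 = 23 remainder 9. Last occurrence in the window: #24 on 2072-07-15.
Occurrences #7 through #24: 18 in total.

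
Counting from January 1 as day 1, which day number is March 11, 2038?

Days in months before March: 31 + 28 = 59.
Plus 11 days into March → day 70.

70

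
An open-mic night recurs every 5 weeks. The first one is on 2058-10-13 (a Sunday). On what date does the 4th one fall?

The 4th occurrence is 3 intervals after the first: 3 × 35 = 105 days after 2058-10-13.
October has 31 days — 18 days to the end of October leaves 87.
November has 30 days (57 left).
December has 31 days (26 left).
26 days into January → 2059-01-26.

2059-01-26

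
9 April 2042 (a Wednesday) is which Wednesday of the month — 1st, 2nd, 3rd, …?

Day 9 falls in week ⌈9/7⌉ of the month.
Days 1–7 hold the 1st Wednesday, 8–14 the 2nd, 15–21 the 3rd, 22–28 the 4th, 29–31 the 5th.
9 is in the range for the 2nd.

2nd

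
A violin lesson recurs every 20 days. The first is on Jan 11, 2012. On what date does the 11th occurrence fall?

Jul 29, 2012

The 11th occurrence is 10 intervals after the first: 10 × 20 = 200 days after Jan 11, 2012.
Jan has 31 days — 20 days to the end of Jan leaves 180.
Feb has 29 days (151 left).
Mar has 31 days (120 left).
Apr has 30 days (90 left).
May has 31 days (59 left).
Jun has 30 days (29 left).
29 days into Jul → Jul 29, 2012.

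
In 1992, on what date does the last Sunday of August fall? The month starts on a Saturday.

August 30, 1992

August 1992 begins on a Saturday, so the first Sunday is August 2 (1 day later).
August 1992 has 31 days. Adding weeks: 2, 9, 16, 23, 30 — the last one ≤ 31 is the 30th.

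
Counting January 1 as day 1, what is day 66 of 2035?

Jan has 31 days (66 − 31 = 35 remain).
Feb has 28 days (35 − 28 = 7 remain).
7 into Mar → Mar 7.

Mar 7, 2035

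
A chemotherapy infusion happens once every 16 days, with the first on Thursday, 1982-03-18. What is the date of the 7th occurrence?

1982-06-22

The 7th occurrence is 6 intervals after the first: 6 × 16 = 96 days after 1982-03-18.
March has 31 days — 13 days to the end of March leaves 83.
April has 30 days (53 left).
May has 31 days (22 left).
22 days into June → 1982-06-22.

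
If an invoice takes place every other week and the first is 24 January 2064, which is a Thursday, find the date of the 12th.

The 12th occurrence is 11 intervals after the first: 11 × 14 = 154 days after 24 January 2064.
January has 31 days — 7 days to the end of January leaves 147.
February has 29 days (118 left).
March has 31 days (87 left).
April has 30 days (57 left).
May has 31 days (26 left).
26 days into June → 26 June 2064.

26 June 2064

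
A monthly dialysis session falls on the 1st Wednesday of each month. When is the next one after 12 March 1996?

3 April 1996

March 1996 starts on a Friday, so its 1st Wednesday is 6 March 1996 (5 days in).
That is not after 12 March 1996, so look at April 1996.
April 1996 starts on a Monday, so its 1st Wednesday is 3 April 1996 (2 days in).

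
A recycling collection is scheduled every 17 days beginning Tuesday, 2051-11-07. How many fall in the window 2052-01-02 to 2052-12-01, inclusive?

Occurrences land 17·i days after 2051-11-07 for i = 0, 1, 2, …
2052-01-02 is 56 days after the start; 56 ÷ 17 = 3 remainder 5; since the remainder is 5, round up to i = 4. First occurrence in the window: #5 on 2052-01-14 (4×17 = 68 days in).
2052-12-01 is 390 days after the start; 390 ÷ 17 = 22 remainder 16. Last occurrence in the window: #23 on 2052-11-15.
Occurrences #5 through #23: 19 in total.

19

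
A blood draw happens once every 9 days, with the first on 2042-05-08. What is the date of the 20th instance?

The 20th occurrence is 19 intervals after the first: 19 × 9 = 171 days after 2042-05-08.
May has 31 days — 23 days to the end of May leaves 148.
June has 30 days (118 left).
July has 31 days (87 left).
August has 31 days (56 left).
September has 30 days (26 left).
26 days into October → 2042-10-26.

2042-10-26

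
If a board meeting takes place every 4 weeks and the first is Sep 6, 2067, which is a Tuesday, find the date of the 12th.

Jul 10, 2068

The 12th occurrence is 11 intervals after the first: 11 × 28 = 308 days after Sep 6, 2067.
Sep has 30 days — 24 days to the end of Sep leaves 284.
Oct has 31 days (253 left).
Nov has 30 days (223 left).
Dec has 31 days (192 left).
Jan has 31 days (161 left).
Feb has 29 days (132 left).
Mar has 31 days (101 left).
Apr has 30 days (71 left).
May has 31 days (40 left).
Jun has 30 days (10 left).
10 days into Jul → Jul 10, 2068.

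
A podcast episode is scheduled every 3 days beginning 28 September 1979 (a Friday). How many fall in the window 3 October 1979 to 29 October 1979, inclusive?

Occurrences land 3·i days after 28 September 1979 for i = 0, 1, 2, …
3 October 1979 is 5 days after the start; 5 ÷ 3 = 1 remainder 2; since the remainder is 2, round up to i = 2. First occurrence in the window: #3 on 4 October 1979 (2×3 = 6 days in).
29 October 1979 is 31 days after the start; 31 ÷ 3 = 10 remainder 1. Last occurrence in the window: #11 on 28 October 1979.
Occurrences #3 through #11: 9 in total.

9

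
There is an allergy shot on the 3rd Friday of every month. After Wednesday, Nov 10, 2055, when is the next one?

Nov 2055 starts on a Monday; its first Friday is the 5th, so the 3rd Friday is the 19th — Nov 19, 2055.
Nov 19, 2055 is after Nov 10, 2055, so that is the next one.

Nov 19, 2055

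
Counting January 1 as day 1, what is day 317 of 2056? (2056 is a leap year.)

Jan has 31 days (317 − 31 = 286 remain).
Feb has 29 days (286 − 29 = 257 remain).
Mar has 31 days (257 − 31 = 226 remain).
Apr has 30 days (226 − 30 = 196 remain).
May has 31 days (196 − 31 = 165 remain).
Jun has 30 days (165 − 30 = 135 remain).
Jul has 31 days (135 − 31 = 104 remain).
Aug has 31 days (104 − 31 = 73 remain).
Sep has 30 days (73 − 30 = 43 remain).
Oct has 31 days (43 − 31 = 12 remain).
12 into Nov → Nov 12.

Nov 12, 2056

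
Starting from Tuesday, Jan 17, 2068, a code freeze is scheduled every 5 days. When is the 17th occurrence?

The 17th occurrence is 16 intervals after the first: 16 × 5 = 80 days after Jan 17, 2068.
Jan has 31 days — 14 days to the end of Jan leaves 66.
Feb has 29 days (37 left).
Mar has 31 days (6 left).
6 days into Apr → Apr 6, 2068.

Apr 6, 2068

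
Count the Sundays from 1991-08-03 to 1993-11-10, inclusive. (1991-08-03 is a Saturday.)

1991-08-03 is a Saturday; the first Sunday on or after it is 1991-08-04 (1 day later).
From 1991-08-04 to 1993-11-10: 149 + 366 + 314 = 829 days (rest of 1991, 1992, to 1993-11-10 in 1993).
829 ÷ 7 = 118 full weeks with remainder 3, so 118 more Sundays after the first → 119.

119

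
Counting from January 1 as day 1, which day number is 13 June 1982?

Days in months before June: 31 + 28 + 31 + 30 + 31 = 151.
Plus 13 days into June → day 164.

164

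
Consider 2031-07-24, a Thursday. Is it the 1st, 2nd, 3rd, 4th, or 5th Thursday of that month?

4th

Day 24 falls in week ⌈24/7⌉ of the month.
Days 1–7 hold the 1st Thursday, 8–14 the 2nd, 15–21 the 3rd, 22–28 the 4th, 29–31 the 5th.
24 is in the range for the 4th.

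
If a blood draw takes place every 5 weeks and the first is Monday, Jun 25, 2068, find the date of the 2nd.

Jul 30, 2068

The 2nd occurrence is 1 interval after the first: 1 × 35 = 35 days after Jun 25, 2068.
Jun has 30 days — 5 days to the end of Jun leaves 30.
30 days into Jul → Jul 30, 2068.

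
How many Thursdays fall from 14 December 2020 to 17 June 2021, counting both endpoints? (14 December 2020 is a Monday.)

14 December 2020 is a Monday; the first Thursday on or after it is 17 December 2020 (3 days later).
From 17 December 2020 to 17 June 2021: 14 + 31 + 28 + 31 + 30 + 31 + 17 = 182 days (rest of December, January, February, March, April, May, June).
182 ÷ 7 = 26 full weeks with remainder 0, so 26 more Thursdays after the first → 27.

27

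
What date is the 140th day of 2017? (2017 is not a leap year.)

Jan has 31 days (140 − 31 = 109 remain).
Feb has 28 days (109 − 28 = 81 remain).
Mar has 31 days (81 − 31 = 50 remain).
Apr has 30 days (50 − 30 = 20 remain).
20 into May → May 20.

May 20, 2017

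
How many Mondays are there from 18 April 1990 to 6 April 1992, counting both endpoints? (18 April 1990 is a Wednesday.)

18 April 1990 is a Wednesday; the first Monday on or after it is 23 April 1990 (5 days later).
From 23 April 1990 to 6 April 1992: 252 + 365 + 97 = 714 days (rest of 1990, 1991, to 6 April 1992 in 1992).
714 ÷ 7 = 102 full weeks with remainder 0, so 102 more Mondays after the first → 103.

103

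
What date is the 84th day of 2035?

2035-03-25

January has 31 days (84 − 31 = 53 remain).
February has 28 days (53 − 28 = 25 remain).
25 into March → March 25.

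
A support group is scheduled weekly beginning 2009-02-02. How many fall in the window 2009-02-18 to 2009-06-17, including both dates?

Occurrences land 7·i days after 2009-02-02 for i = 0, 1, 2, …
2009-02-18 is 16 days after the start; 16 ÷ 7 = 2 remainder 2; since the remainder is 2, round up to i = 3. First occurrence in the window: #4 on 2009-02-23 (3×7 = 21 days in).
2009-06-17 is 135 days after the start; 135 ÷ 7 = 19 remainder 2. Last occurrence in the window: #20 on 2009-06-15.
Occurrences #4 through #20: 17 in total.

17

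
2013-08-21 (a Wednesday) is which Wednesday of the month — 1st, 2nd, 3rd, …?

3rd

Day 21 falls in week ⌈21/7⌉ of the month.
Days 1–7 hold the 1st Wednesday, 8–14 the 2nd, 15–21 the 3rd, 22–28 the 4th, 29–31 the 5th.
21 is in the range for the 3rd.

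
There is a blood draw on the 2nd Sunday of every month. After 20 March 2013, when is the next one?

March 2013 starts on a Friday; its first Sunday is the 3rd, so the 2nd Sunday is the 10th — 10 March 2013.
That is not after 20 March 2013, so look at April 2013.
April 2013 starts on a Monday; its first Sunday is the 7th, so the 2nd Sunday is the 14th — 14 April 2013.

14 April 2013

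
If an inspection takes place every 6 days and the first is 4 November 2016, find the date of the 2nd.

10 November 2016

The 2nd occurrence is 1 interval after the first: 1 × 6 = 6 days after 4 November 2016.
6 days later is 10 November 2016.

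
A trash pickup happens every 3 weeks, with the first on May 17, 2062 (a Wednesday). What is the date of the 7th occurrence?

The 7th occurrence is 6 intervals after the first: 6 × 21 = 126 days after May 17, 2062.
May has 31 days — 14 days to the end of May leaves 112.
June has 30 days (82 left).
July has 31 days (51 left).
August has 31 days (20 left).
20 days into September → September 20, 2062.

September 20, 2062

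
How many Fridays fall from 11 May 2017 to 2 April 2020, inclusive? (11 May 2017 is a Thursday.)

11 May 2017 is a Thursday; the first Friday on or after it is 12 May 2017 (1 day later).
From 12 May 2017 to 2 April 2020: 233 + 365 + 365 + 93 = 1056 days (rest of 2017, 2018, 2019, to 2 April 2020 in 2020).
1056 ÷ 7 = 150 full weeks with remainder 6, so 150 more Fridays after the first → 151.

151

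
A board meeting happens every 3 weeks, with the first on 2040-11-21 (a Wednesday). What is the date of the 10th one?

The 10th occurrence is 9 intervals after the first: 9 × 21 = 189 days after 2040-11-21.
November has 30 days — 9 days to the end of November leaves 180.
December has 31 days (149 left).
January has 31 days (118 left).
February has 28 days (90 left).
March has 31 days (59 left).
April has 30 days (29 left).
29 days into May → 2041-05-29.

2041-05-29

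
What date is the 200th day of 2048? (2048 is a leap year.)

January has 31 days (200 − 31 = 169 remain).
February has 29 days (169 − 29 = 140 remain).
March has 31 days (140 − 31 = 109 remain).
April has 30 days (109 − 30 = 79 remain).
May has 31 days (79 − 31 = 48 remain).
June has 30 days (48 − 30 = 18 remain).
18 into July → July 18.

July 18, 2048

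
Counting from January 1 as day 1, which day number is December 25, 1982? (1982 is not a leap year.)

359

Days in months before December: 31 + 28 + 31 + 30 + 31 + 30 + 31 + 31 + 30 + 31 + 30 = 334.
Plus 25 days into December → day 359.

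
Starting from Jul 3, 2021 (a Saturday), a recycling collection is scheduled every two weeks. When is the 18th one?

The 18th occurrence is 17 intervals after the first: 17 × 14 = 238 days after Jul 3, 2021.
Jul has 31 days — 28 days to the end of Jul leaves 210.
Aug has 31 days (179 left).
Sep has 30 days (149 left).
Oct has 31 days (118 left).
Nov has 30 days (88 left).
Dec has 31 days (57 left).
Jan has 31 days (26 left).
26 days into Feb → Feb 26, 2022.

Feb 26, 2022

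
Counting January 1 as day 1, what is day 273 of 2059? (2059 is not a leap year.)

January has 31 days (273 − 31 = 242 remain).
February has 28 days (242 − 28 = 214 remain).
March has 31 days (214 − 31 = 183 remain).
April has 30 days (183 − 30 = 153 remain).
May has 31 days (153 − 31 = 122 remain).
June has 30 days (122 − 30 = 92 remain).
July has 31 days (92 − 31 = 61 remain).
August has 31 days (61 − 31 = 30 remain).
30 into September → September 30.

September 30, 2059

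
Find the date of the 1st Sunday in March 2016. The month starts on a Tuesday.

March 2016 begins on a Tuesday, so the first Sunday is March 6 (5 days later).

March 6, 2016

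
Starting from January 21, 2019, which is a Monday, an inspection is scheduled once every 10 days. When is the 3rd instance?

The 3rd occurrence is 2 intervals after the first: 2 × 10 = 20 days after January 21, 2019.
January has 31 days — 10 days to the end of January leaves 10.
10 days into February → February 10, 2019.

February 10, 2019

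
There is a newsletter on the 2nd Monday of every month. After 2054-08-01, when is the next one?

2054-08-10

August 2054 starts on a Saturday; its first Monday is the 3rd, so the 2nd Monday is the 10th — 2054-08-10.
2054-08-10 is after 2054-08-01, so that is the next one.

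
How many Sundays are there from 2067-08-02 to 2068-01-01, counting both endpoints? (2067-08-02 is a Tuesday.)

22

2067-08-02 is a Tuesday; the first Sunday on or after it is 2067-08-07 (5 days later).
From 2067-08-07 to 2068-01-01: 24 + 30 + 31 + 30 + 31 + 1 = 147 days (rest of August, September, October, November, December, January).
147 ÷ 7 = 21 full weeks with remainder 0, so 21 more Sundays after the first → 22.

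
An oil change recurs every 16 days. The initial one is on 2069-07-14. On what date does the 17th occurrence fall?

The 17th occurrence is 16 intervals after the first: 16 × 16 = 256 days after 2069-07-14.
July has 31 days — 17 days to the end of July leaves 239.
August has 31 days (208 left).
September has 30 days (178 left).
October has 31 days (147 left).
November has 30 days (117 left).
December has 31 days (86 left).
January has 31 days (55 left).
February has 28 days (27 left).
27 days into March → 2070-03-27.

2070-03-27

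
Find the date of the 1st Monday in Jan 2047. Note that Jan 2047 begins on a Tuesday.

Jan 2047 begins on a Tuesday, so the first Monday is Jan 7 (6 days later).

Jan 7, 2047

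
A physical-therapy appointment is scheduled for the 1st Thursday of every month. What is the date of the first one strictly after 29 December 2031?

1 January 2032

December 2031 starts on a Monday, so its 1st Thursday is 4 December 2031 (3 days in).
That is not after 29 December 2031, so look at January 2032.
January 2032 starts on a Thursday, so its 1st Thursday is 1 January 2032.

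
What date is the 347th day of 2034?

January has 31 days (347 − 31 = 316 remain).
February has 28 days (316 − 28 = 288 remain).
March has 31 days (288 − 31 = 257 remain).
April has 30 days (257 − 30 = 227 remain).
May has 31 days (227 − 31 = 196 remain).
June has 30 days (196 − 30 = 166 remain).
July has 31 days (166 − 31 = 135 remain).
August has 31 days (135 − 31 = 104 remain).
September has 30 days (104 − 30 = 74 remain).
October has 31 days (74 − 31 = 43 remain).
November has 30 days (43 − 30 = 13 remain).
13 into December → December 13.

December 13, 2034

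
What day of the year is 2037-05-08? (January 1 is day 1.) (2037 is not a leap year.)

Days in months before May: 31 + 28 + 31 + 30 = 120.
Plus 8 days into May → day 128.

128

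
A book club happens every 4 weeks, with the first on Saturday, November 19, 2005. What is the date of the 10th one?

The 10th occurrence is 9 intervals after the first: 9 × 28 = 252 days after November 19, 2005.
November has 30 days — 11 days to the end of November leaves 241.
December has 31 days (210 left).
January has 31 days (179 left).
February has 28 days (151 left).
March has 31 days (120 left).
April has 30 days (90 left).
May has 31 days (59 left).
June has 30 days (29 left).
29 days into July → July 29, 2006.

July 29, 2006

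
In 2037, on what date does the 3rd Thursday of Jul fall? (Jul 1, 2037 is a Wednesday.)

Jul 16, 2037

Jul 2037 begins on a Wednesday, so the first Thursday is Jul 2 (1 day later).
The 3rd Thursday is 2 weeks later: 2 + 14 = 16.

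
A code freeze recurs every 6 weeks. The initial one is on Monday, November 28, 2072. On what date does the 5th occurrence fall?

The 5th occurrence is 4 intervals after the first: 4 × 42 = 168 days after November 28, 2072.
November has 30 days — 2 days to the end of November leaves 166.
December has 31 days (135 left).
January has 31 days (104 left).
February has 28 days (76 left).
March has 31 days (45 left).
April has 30 days (15 left).
15 days into May → May 15, 2073.

May 15, 2073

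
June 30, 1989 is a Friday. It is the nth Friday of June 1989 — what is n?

Day 30 falls in week ⌈30/7⌉ of the month.
Days 1–7 hold the 1st Friday, 8–14 the 2nd, 15–21 the 3rd, 22–28 the 4th, 29–31 the 5th.
30 is in the range for the 5th.

5th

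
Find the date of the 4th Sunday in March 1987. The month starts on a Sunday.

March 1987 begins on a Sunday, so the first Sunday is March 1.
The 4th Sunday is 3 weeks later: 1 + 21 = 22.

22 March 1987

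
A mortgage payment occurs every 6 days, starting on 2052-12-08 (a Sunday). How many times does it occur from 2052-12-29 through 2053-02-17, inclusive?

Occurrences land 6·i days after 2052-12-08 for i = 0, 1, 2, …
2052-12-29 is 21 days after the start; 21 ÷ 6 = 3 remainder 3; since the remainder is 3, round up to i = 4. First occurrence in the window: #5 on 2053-01-01 (4×6 = 24 days in).
2053-02-17 is 71 days after the start; 71 ÷ 6 = 11 remainder 5. Last occurrence in the window: #12 on 2053-02-12.
Occurrences #5 through #12: 8 in total.

8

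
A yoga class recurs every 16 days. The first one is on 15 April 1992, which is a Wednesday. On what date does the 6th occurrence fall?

4 July 1992

The 6th occurrence is 5 intervals after the first: 5 × 16 = 80 days after 15 April 1992.
April has 30 days — 15 days to the end of April leaves 65.
May has 31 days (34 left).
June has 30 days (4 left).
4 days into July → 4 July 1992.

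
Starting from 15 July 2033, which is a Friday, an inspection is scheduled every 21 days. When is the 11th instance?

The 11th occurrence is 10 intervals after the first: 10 × 21 = 210 days after 15 July 2033.
July has 31 days — 16 days to the end of July leaves 194.
August has 31 days (163 left).
September has 30 days (133 left).
October has 31 days (102 left).
November has 30 days (72 left).
December has 31 days (41 left).
January has 31 days (10 left).
10 days into February → 10 February 2034.

10 February 2034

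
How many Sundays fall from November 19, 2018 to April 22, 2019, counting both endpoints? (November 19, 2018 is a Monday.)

22

November 19, 2018 is a Monday; the first Sunday on or after it is November 25, 2018 (6 days later).
From November 25, 2018 to April 22, 2019: 5 + 31 + 31 + 28 + 31 + 22 = 148 days (rest of November, December, January, February, March, April).
148 ÷ 7 = 21 full weeks with remainder 1, so 21 more Sundays after the first → 22.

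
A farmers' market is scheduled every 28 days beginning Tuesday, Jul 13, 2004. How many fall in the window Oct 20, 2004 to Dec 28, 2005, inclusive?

16

Occurrences land 28·i days after Jul 13, 2004 for i = 0, 1, 2, …
Oct 20, 2004 is 99 days after the start; 99 ÷ 28 = 3 remainder 15; since the remainder is 15, round up to i = 4. First occurrence in the window: #5 on Nov 2, 2004 (4×28 = 112 days in).
Dec 28, 2005 is 533 days after the start; 533 ÷ 28 = 19 remainder 1. Last occurrence in the window: #20 on Dec 27, 2005.
Occurrences #5 through #20: 16 in total.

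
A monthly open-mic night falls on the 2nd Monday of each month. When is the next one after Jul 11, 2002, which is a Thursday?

Jul 2002 starts on a Monday; its first Monday is the 1st, so the 2nd Monday is the 8th — Jul 8, 2002.
That is not after Jul 11, 2002, so look at Aug 2002.
Aug 2002 starts on a Thursday; its first Monday is the 5th, so the 2nd Monday is the 12th — Aug 12, 2002.

Aug 12, 2002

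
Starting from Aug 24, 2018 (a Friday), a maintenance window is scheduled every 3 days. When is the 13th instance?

Sep 29, 2018

The 13th occurrence is 12 intervals after the first: 12 × 3 = 36 days after Aug 24, 2018.
Aug has 31 days — 7 days to the end of Aug leaves 29.
29 days into Sep → Sep 29, 2018.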